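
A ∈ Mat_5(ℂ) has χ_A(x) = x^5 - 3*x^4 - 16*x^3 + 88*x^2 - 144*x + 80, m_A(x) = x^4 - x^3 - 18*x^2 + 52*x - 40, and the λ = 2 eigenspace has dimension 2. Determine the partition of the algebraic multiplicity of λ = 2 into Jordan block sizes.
Block sizes for λ = 2: [3, 1]

Step 1 — from the characteristic polynomial, algebraic multiplicity of λ = 2 is 4. From dim ker(A − (2)·I) = 2, there are exactly 2 Jordan blocks for λ = 2.
Step 2 — from the minimal polynomial, the factor (x − 2)^3 tells us the largest block for λ = 2 has size 3.
Step 3 — with total size 4, 2 blocks, and largest block 3, the block sizes (in nonincreasing order) are [3, 1].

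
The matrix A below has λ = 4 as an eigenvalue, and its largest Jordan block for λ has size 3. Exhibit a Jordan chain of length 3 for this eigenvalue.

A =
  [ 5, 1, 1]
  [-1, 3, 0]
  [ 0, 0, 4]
A Jordan chain for λ = 4 of length 3:
v_1 = (1, -1, 0)ᵀ
v_2 = (1, 0, 0)ᵀ
v_3 = (0, 0, 1)ᵀ

Let N = A − (4)·I. We want v_3 with N^3 v_3 = 0 but N^2 v_3 ≠ 0; then v_{j-1} := N · v_j for j = 3, …, 2.

Pick v_3 = (0, 0, 1)ᵀ.
Then v_2 = N · v_3 = (1, 0, 0)ᵀ.
Then v_1 = N · v_2 = (1, -1, 0)ᵀ.

Sanity check: (A − (4)·I) v_1 = (0, 0, 0)ᵀ = 0. ✓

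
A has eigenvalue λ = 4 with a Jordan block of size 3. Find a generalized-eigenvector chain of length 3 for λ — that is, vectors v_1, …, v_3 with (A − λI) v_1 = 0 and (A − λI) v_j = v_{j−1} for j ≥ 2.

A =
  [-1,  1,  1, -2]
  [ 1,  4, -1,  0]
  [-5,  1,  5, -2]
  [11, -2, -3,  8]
A Jordan chain for λ = 4 of length 3:
v_1 = (-1, 0, -1, 2)ᵀ
v_2 = (-5, 1, -5, 11)ᵀ
v_3 = (1, 0, 0, 0)ᵀ

Let N = A − (4)·I. We want v_3 with N^3 v_3 = 0 but N^2 v_3 ≠ 0; then v_{j-1} := N · v_j for j = 3, …, 2.

Pick v_3 = (1, 0, 0, 0)ᵀ.
Then v_2 = N · v_3 = (-5, 1, -5, 11)ᵀ.
Then v_1 = N · v_2 = (-1, 0, -1, 2)ᵀ.

Sanity check: (A − (4)·I) v_1 = (0, 0, 0, 0)ᵀ = 0. ✓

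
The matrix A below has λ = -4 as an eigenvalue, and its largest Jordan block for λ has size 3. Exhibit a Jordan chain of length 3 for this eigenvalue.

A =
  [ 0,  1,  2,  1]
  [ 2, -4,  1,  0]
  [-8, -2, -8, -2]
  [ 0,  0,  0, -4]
A Jordan chain for λ = -4 of length 3:
v_1 = (2, 0, -4, 0)ᵀ
v_2 = (4, 2, -8, 0)ᵀ
v_3 = (1, 0, 0, 0)ᵀ

Let N = A − (-4)·I. We want v_3 with N^3 v_3 = 0 but N^2 v_3 ≠ 0; then v_{j-1} := N · v_j for j = 3, …, 2.

Pick v_3 = (1, 0, 0, 0)ᵀ.
Then v_2 = N · v_3 = (4, 2, -8, 0)ᵀ.
Then v_1 = N · v_2 = (2, 0, -4, 0)ᵀ.

Sanity check: (A − (-4)·I) v_1 = (0, 0, 0, 0)ᵀ = 0. ✓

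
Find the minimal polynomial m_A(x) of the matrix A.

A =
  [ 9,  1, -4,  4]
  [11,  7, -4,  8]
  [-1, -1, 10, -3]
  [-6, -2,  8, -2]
x^2 - 12*x + 36

The characteristic polynomial is χ_A(x) = (x - 6)^4, so the eigenvalues are known. The minimal polynomial is
  m_A(x) = Π_λ (x − λ)^{k_λ}
where k_λ is the size of the *largest* Jordan block for λ (equivalently, the smallest k with (A − λI)^k v = 0 for every generalised eigenvector v of λ).

  λ = 6: largest Jordan block has size 2, contributing (x − 6)^2

So m_A(x) = (x - 6)^2 = x^2 - 12*x + 36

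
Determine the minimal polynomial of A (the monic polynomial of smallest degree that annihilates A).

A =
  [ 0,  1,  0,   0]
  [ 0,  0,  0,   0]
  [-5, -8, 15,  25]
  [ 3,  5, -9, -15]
x^2

The characteristic polynomial is χ_A(x) = x^4, so the eigenvalues are known. The minimal polynomial is
  m_A(x) = Π_λ (x − λ)^{k_λ}
where k_λ is the size of the *largest* Jordan block for λ (equivalently, the smallest k with (A − λI)^k v = 0 for every generalised eigenvector v of λ).

  λ = 0: largest Jordan block has size 2, contributing (x − 0)^2

So m_A(x) = x^2 = x^2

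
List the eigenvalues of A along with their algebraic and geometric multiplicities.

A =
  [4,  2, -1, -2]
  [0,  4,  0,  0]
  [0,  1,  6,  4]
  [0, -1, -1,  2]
λ = 4: alg = 4, geom = 2

Step 1 — factor the characteristic polynomial to read off the algebraic multiplicities:
  χ_A(x) = (x - 4)^4

Step 2 — compute geometric multiplicities via the rank-nullity identity g(λ) = n − rank(A − λI):
  rank(A − (4)·I) = 2, so dim ker(A − (4)·I) = n − 2 = 2

Summary:
  λ = 4: algebraic multiplicity = 4, geometric multiplicity = 2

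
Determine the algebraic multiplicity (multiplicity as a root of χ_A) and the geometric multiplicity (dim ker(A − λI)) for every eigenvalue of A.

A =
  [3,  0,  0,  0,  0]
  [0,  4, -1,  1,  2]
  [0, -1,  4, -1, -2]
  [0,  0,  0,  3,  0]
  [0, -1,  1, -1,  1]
λ = 3: alg = 5, geom = 4

Step 1 — factor the characteristic polynomial to read off the algebraic multiplicities:
  χ_A(x) = (x - 3)^5

Step 2 — compute geometric multiplicities via the rank-nullity identity g(λ) = n − rank(A − λI):
  rank(A − (3)·I) = 1, so dim ker(A − (3)·I) = n − 1 = 4

Summary:
  λ = 3: algebraic multiplicity = 5, geometric multiplicity = 4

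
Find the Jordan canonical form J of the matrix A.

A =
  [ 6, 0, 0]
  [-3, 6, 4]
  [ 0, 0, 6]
J_2(6) ⊕ J_1(6)

The characteristic polynomial is
  det(x·I − A) = x^3 - 18*x^2 + 108*x - 216 = (x - 6)^3

Eigenvalues and multiplicities (the geometric multiplicity of λ is n − rank(A − λI), which equals the number of Jordan blocks for λ):
  λ = 6: algebraic multiplicity = 3, geometric multiplicity = 2

Determining the block sizes for each eigenvalue:
  λ = 6: 2 blocks summing to 3 forces exactly one block of size 2 and the rest size 1 → block sizes [2, 1]

Assembling the blocks gives a Jordan form
J =
  [6, 1, 0]
  [0, 6, 0]
  [0, 0, 6]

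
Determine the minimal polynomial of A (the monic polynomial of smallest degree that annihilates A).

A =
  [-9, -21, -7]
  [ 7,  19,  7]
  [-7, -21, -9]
x^2 - 3*x - 10

The characteristic polynomial is χ_A(x) = (x - 5)*(x + 2)^2, so the eigenvalues are known. The minimal polynomial is
  m_A(x) = Π_λ (x − λ)^{k_λ}
where k_λ is the size of the *largest* Jordan block for λ (equivalently, the smallest k with (A − λI)^k v = 0 for every generalised eigenvector v of λ).

  λ = -2: largest Jordan block has size 1, contributing (x + 2)
  λ = 5: largest Jordan block has size 1, contributing (x − 5)

So m_A(x) = (x - 5)*(x + 2) = x^2 - 3*x - 10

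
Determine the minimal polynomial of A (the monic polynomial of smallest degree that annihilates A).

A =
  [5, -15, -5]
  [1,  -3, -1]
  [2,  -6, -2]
x^2

The characteristic polynomial is χ_A(x) = x^3, so the eigenvalues are known. The minimal polynomial is
  m_A(x) = Π_λ (x − λ)^{k_λ}
where k_λ is the size of the *largest* Jordan block for λ (equivalently, the smallest k with (A − λI)^k v = 0 for every generalised eigenvector v of λ).

  λ = 0: largest Jordan block has size 2, contributing (x − 0)^2

So m_A(x) = x^2 = x^2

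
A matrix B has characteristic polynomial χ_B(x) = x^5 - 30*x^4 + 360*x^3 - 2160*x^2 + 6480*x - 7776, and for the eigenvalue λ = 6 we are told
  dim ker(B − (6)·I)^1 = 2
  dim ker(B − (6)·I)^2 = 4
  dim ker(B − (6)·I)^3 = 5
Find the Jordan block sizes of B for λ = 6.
Block sizes for λ = 6: [3, 2]

From the dimensions of kernels of powers, the number of Jordan blocks of size at least j is d_j − d_{j−1} where d_j = dim ker(N^j) (with d_0 = 0). Computing the differences gives [2, 2, 1].
The number of blocks of size exactly k is (#blocks of size ≥ k) − (#blocks of size ≥ k + 1), so the partition is: 1 block(s) of size 2, 1 block(s) of size 3.
In nonincreasing order the block sizes are [3, 2].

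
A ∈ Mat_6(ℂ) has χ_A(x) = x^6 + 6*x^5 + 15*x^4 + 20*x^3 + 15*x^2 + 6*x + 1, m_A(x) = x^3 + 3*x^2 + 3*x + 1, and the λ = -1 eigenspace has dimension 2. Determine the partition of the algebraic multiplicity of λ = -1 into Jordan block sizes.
Block sizes for λ = -1: [3, 3]

Step 1 — from the characteristic polynomial, algebraic multiplicity of λ = -1 is 6. From dim ker(A − (-1)·I) = 2, there are exactly 2 Jordan blocks for λ = -1.
Step 2 — from the minimal polynomial, the factor (x + 1)^3 tells us the largest block for λ = -1 has size 3.
Step 3 — with total size 6, 2 blocks, and largest block 3, the block sizes (in nonincreasing order) are [3, 3].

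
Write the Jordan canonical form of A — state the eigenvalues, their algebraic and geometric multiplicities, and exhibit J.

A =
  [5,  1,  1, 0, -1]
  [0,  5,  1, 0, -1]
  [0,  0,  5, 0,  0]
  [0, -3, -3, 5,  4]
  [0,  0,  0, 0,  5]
J_3(5) ⊕ J_2(5)

The characteristic polynomial is
  det(x·I − A) = x^5 - 25*x^4 + 250*x^3 - 1250*x^2 + 3125*x - 3125 = (x - 5)^5

Eigenvalues and multiplicities (the geometric multiplicity of λ is n − rank(A − λI), which equals the number of Jordan blocks for λ):
  λ = 5: algebraic multiplicity = 5, geometric multiplicity = 2

Determining the block sizes for each eigenvalue:
  λ = 5: with am = 5 and gm = 2, the partition is not yet determined (e.g. several partitions of 5 into 2 parts exist). Let N = A − (5)·I. Computing rank(N^1) = 3, rank(N^2) = 1, rank(N^3) = 0; the number of blocks of size ≥ j is rank(N^{j−1}) − rank(N^j), giving [2, 2, 1]. So we have 1 block(s) of size 3, 1 block(s) of size 2 → block sizes [3, 2]

Assembling the blocks gives a Jordan form
J =
  [5, 1, 0, 0, 0]
  [0, 5, 1, 0, 0]
  [0, 0, 5, 0, 0]
  [0, 0, 0, 5, 1]
  [0, 0, 0, 0, 5]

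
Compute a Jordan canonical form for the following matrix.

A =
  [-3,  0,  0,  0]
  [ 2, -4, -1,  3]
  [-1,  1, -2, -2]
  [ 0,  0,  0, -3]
J_3(-3) ⊕ J_1(-3)

The characteristic polynomial is
  det(x·I − A) = x^4 + 12*x^3 + 54*x^2 + 108*x + 81 = (x + 3)^4

Eigenvalues and multiplicities (the geometric multiplicity of λ is n − rank(A − λI), which equals the number of Jordan blocks for λ):
  λ = -3: algebraic multiplicity = 4, geometric multiplicity = 2

Determining the block sizes for each eigenvalue:
  λ = -3: with am = 4 and gm = 2, the partition is not yet determined (e.g. several partitions of 4 into 2 parts exist). Let N = A − (-3)·I. Computing rank(N^1) = 2, rank(N^2) = 1, rank(N^3) = 0; the number of blocks of size ≥ j is rank(N^{j−1}) − rank(N^j), giving [2, 1, 1]. So we have 1 block(s) of size 3, 1 block(s) of size 1 → block sizes [3, 1]

Assembling the blocks gives a Jordan form
J =
  [-3,  1,  0,  0]
  [ 0, -3,  1,  0]
  [ 0,  0, -3,  0]
  [ 0,  0,  0, -3]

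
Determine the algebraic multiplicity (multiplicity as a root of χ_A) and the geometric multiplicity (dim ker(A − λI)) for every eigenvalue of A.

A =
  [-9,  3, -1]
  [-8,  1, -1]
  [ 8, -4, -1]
λ = -3: alg = 3, geom = 1

Step 1 — factor the characteristic polynomial to read off the algebraic multiplicities:
  χ_A(x) = (x + 3)^3

Step 2 — compute geometric multiplicities via the rank-nullity identity g(λ) = n − rank(A − λI):
  rank(A − (-3)·I) = 2, so dim ker(A − (-3)·I) = n − 2 = 1

Summary:
  λ = -3: algebraic multiplicity = 3, geometric multiplicity = 1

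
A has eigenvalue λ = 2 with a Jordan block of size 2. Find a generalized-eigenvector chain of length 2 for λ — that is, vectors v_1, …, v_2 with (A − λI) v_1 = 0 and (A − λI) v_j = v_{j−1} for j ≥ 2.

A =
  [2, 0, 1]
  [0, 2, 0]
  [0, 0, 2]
A Jordan chain for λ = 2 of length 2:
v_1 = (1, 0, 0)ᵀ
v_2 = (0, 0, 1)ᵀ

Let N = A − (2)·I. We want v_2 with N^2 v_2 = 0 but N^1 v_2 ≠ 0; then v_{j-1} := N · v_j for j = 2, …, 2.

Pick v_2 = (0, 0, 1)ᵀ.
Then v_1 = N · v_2 = (1, 0, 0)ᵀ.

Sanity check: (A − (2)·I) v_1 = (0, 0, 0)ᵀ = 0. ✓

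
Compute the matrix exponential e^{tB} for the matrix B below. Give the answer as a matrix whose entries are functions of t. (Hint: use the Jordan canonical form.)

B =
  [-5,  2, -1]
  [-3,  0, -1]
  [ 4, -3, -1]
e^{tB} =
  [-t^2*exp(-2*t)/2 - 3*t*exp(-2*t) + exp(-2*t), t^2*exp(-2*t)/2 + 2*t*exp(-2*t), -t*exp(-2*t)]
  [-t^2*exp(-2*t)/2 - 3*t*exp(-2*t), t^2*exp(-2*t)/2 + 2*t*exp(-2*t) + exp(-2*t), -t*exp(-2*t)]
  [t^2*exp(-2*t)/2 + 4*t*exp(-2*t), -t^2*exp(-2*t)/2 - 3*t*exp(-2*t), t*exp(-2*t) + exp(-2*t)]

Strategy: write B = P · J · P⁻¹ where J is a Jordan canonical form, so e^{tB} = P · e^{tJ} · P⁻¹, and e^{tJ} can be computed block-by-block.

B has Jordan form
J =
  [-2,  1,  0]
  [ 0, -2,  1]
  [ 0,  0, -2]
(up to reordering of blocks).

Per-block formulas:
  For a 3×3 Jordan block J_3(-2): exp(t · J_3(-2)) = e^(-2t)·(I + t·N + (t^2/2)·N^2), where N is the 3×3 nilpotent shift.

After assembling e^{tJ} and conjugating by P, we get:

e^{tB} =
  [-t^2*exp(-2*t)/2 - 3*t*exp(-2*t) + exp(-2*t), t^2*exp(-2*t)/2 + 2*t*exp(-2*t), -t*exp(-2*t)]
  [-t^2*exp(-2*t)/2 - 3*t*exp(-2*t), t^2*exp(-2*t)/2 + 2*t*exp(-2*t) + exp(-2*t), -t*exp(-2*t)]
  [t^2*exp(-2*t)/2 + 4*t*exp(-2*t), -t^2*exp(-2*t)/2 - 3*t*exp(-2*t), t*exp(-2*t) + exp(-2*t)]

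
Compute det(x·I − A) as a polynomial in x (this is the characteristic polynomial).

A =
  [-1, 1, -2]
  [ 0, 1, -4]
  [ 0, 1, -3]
x^3 + 3*x^2 + 3*x + 1

Expanding det(x·I − A) (e.g. by cofactor expansion or by noting that A is similar to its Jordan form J, which has the same characteristic polynomial as A) gives
  χ_A(x) = x^3 + 3*x^2 + 3*x + 1
which factors as (x + 1)^3. The eigenvalues (with algebraic multiplicities) are λ = -1 with multiplicity 3.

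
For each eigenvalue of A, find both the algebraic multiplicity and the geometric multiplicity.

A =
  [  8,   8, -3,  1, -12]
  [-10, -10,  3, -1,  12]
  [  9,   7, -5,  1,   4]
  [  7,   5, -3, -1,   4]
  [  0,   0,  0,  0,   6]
λ = -2: alg = 4, geom = 2; λ = 6: alg = 1, geom = 1

Step 1 — factor the characteristic polynomial to read off the algebraic multiplicities:
  χ_A(x) = (x - 6)*(x + 2)^4

Step 2 — compute geometric multiplicities via the rank-nullity identity g(λ) = n − rank(A − λI):
  rank(A − (-2)·I) = 3, so dim ker(A − (-2)·I) = n − 3 = 2
  rank(A − (6)·I) = 4, so dim ker(A − (6)·I) = n − 4 = 1

Summary:
  λ = -2: algebraic multiplicity = 4, geometric multiplicity = 2
  λ = 6: algebraic multiplicity = 1, geometric multiplicity = 1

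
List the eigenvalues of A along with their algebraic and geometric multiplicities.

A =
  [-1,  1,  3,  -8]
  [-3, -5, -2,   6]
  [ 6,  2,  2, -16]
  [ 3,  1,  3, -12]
λ = -4: alg = 4, geom = 2

Step 1 — factor the characteristic polynomial to read off the algebraic multiplicities:
  χ_A(x) = (x + 4)^4

Step 2 — compute geometric multiplicities via the rank-nullity identity g(λ) = n − rank(A − λI):
  rank(A − (-4)·I) = 2, so dim ker(A − (-4)·I) = n − 2 = 2

Summary:
  λ = -4: algebraic multiplicity = 4, geometric multiplicity = 2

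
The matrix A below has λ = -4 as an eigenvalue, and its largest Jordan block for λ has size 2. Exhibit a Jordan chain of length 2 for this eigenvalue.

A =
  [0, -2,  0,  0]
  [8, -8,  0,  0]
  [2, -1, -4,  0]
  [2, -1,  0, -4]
A Jordan chain for λ = -4 of length 2:
v_1 = (4, 8, 2, 2)ᵀ
v_2 = (1, 0, 0, 0)ᵀ

Let N = A − (-4)·I. We want v_2 with N^2 v_2 = 0 but N^1 v_2 ≠ 0; then v_{j-1} := N · v_j for j = 2, …, 2.

Pick v_2 = (1, 0, 0, 0)ᵀ.
Then v_1 = N · v_2 = (4, 8, 2, 2)ᵀ.

Sanity check: (A − (-4)·I) v_1 = (0, 0, 0, 0)ᵀ = 0. ✓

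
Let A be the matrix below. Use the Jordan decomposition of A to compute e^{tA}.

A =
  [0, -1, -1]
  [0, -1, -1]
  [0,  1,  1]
e^{tA} =
  [1, -t, -t]
  [0, 1 - t, -t]
  [0, t, t + 1]

Strategy: write A = P · J · P⁻¹ where J is a Jordan canonical form, so e^{tA} = P · e^{tJ} · P⁻¹, and e^{tJ} can be computed block-by-block.

A has Jordan form
J =
  [0, 1, 0]
  [0, 0, 0]
  [0, 0, 0]
(up to reordering of blocks).

Per-block formulas:
  For a 1×1 block at λ = 0: exp(t · [0]) = [e^(0t)].
  For a 2×2 Jordan block J_2(0): exp(t · J_2(0)) = e^(0t)·(I + t·N), where N is the 2×2 nilpotent shift.

After assembling e^{tJ} and conjugating by P, we get:

e^{tA} =
  [1, -t, -t]
  [0, 1 - t, -t]
  [0, t, t + 1]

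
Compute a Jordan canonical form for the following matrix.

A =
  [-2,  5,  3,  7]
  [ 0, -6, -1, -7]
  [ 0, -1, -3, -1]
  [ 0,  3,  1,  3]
J_3(-2) ⊕ J_1(-2)

The characteristic polynomial is
  det(x·I − A) = x^4 + 8*x^3 + 24*x^2 + 32*x + 16 = (x + 2)^4

Eigenvalues and multiplicities (the geometric multiplicity of λ is n − rank(A − λI), which equals the number of Jordan blocks for λ):
  λ = -2: algebraic multiplicity = 4, geometric multiplicity = 2

Determining the block sizes for each eigenvalue:
  λ = -2: with am = 4 and gm = 2, the partition is not yet determined (e.g. several partitions of 4 into 2 parts exist). Let N = A − (-2)·I. Computing rank(N^1) = 2, rank(N^2) = 1, rank(N^3) = 0; the number of blocks of size ≥ j is rank(N^{j−1}) − rank(N^j), giving [2, 1, 1]. So we have 1 block(s) of size 3, 1 block(s) of size 1 → block sizes [3, 1]

Assembling the blocks gives a Jordan form
J =
  [-2,  1,  0,  0]
  [ 0, -2,  1,  0]
  [ 0,  0, -2,  0]
  [ 0,  0,  0, -2]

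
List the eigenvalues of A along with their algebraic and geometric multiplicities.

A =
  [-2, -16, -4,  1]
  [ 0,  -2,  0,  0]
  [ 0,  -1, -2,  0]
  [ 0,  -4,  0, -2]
λ = -2: alg = 4, geom = 2

Step 1 — factor the characteristic polynomial to read off the algebraic multiplicities:
  χ_A(x) = (x + 2)^4

Step 2 — compute geometric multiplicities via the rank-nullity identity g(λ) = n − rank(A − λI):
  rank(A − (-2)·I) = 2, so dim ker(A − (-2)·I) = n − 2 = 2

Summary:
  λ = -2: algebraic multiplicity = 4, geometric multiplicity = 2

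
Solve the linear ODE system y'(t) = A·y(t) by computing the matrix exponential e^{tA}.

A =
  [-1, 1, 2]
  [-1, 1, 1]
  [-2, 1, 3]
e^{tA} =
  [-t^2*exp(t)/2 - 2*t*exp(t) + exp(t), t*exp(t), t^2*exp(t)/2 + 2*t*exp(t)]
  [-t*exp(t), exp(t), t*exp(t)]
  [-t^2*exp(t)/2 - 2*t*exp(t), t*exp(t), t^2*exp(t)/2 + 2*t*exp(t) + exp(t)]

Strategy: write A = P · J · P⁻¹ where J is a Jordan canonical form, so e^{tA} = P · e^{tJ} · P⁻¹, and e^{tJ} can be computed block-by-block.

A has Jordan form
J =
  [1, 1, 0]
  [0, 1, 1]
  [0, 0, 1]
(up to reordering of blocks).

Per-block formulas:
  For a 3×3 Jordan block J_3(1): exp(t · J_3(1)) = e^(1t)·(I + t·N + (t^2/2)·N^2), where N is the 3×3 nilpotent shift.

After assembling e^{tJ} and conjugating by P, we get:

e^{tA} =
  [-t^2*exp(t)/2 - 2*t*exp(t) + exp(t), t*exp(t), t^2*exp(t)/2 + 2*t*exp(t)]
  [-t*exp(t), exp(t), t*exp(t)]
  [-t^2*exp(t)/2 - 2*t*exp(t), t*exp(t), t^2*exp(t)/2 + 2*t*exp(t) + exp(t)]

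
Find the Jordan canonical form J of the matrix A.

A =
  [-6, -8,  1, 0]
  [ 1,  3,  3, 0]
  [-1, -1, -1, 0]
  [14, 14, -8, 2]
J_2(-3) ⊕ J_1(2) ⊕ J_1(2)

The characteristic polynomial is
  det(x·I − A) = x^4 + 2*x^3 - 11*x^2 - 12*x + 36 = (x - 2)^2*(x + 3)^2

Eigenvalues and multiplicities (the geometric multiplicity of λ is n − rank(A − λI), which equals the number of Jordan blocks for λ):
  λ = -3: algebraic multiplicity = 2, geometric multiplicity = 1
  λ = 2: algebraic multiplicity = 2, geometric multiplicity = 2

Determining the block sizes for each eigenvalue:
  λ = -3: one block (gm = 1), so the single block has size am = 2 → block sizes [2]
  λ = 2: gm = am = 2, so every block has size 1 → block sizes [1, 1]

Assembling the blocks gives a Jordan form
J =
  [-3,  1, 0, 0]
  [ 0, -3, 0, 0]
  [ 0,  0, 2, 0]
  [ 0,  0, 0, 2]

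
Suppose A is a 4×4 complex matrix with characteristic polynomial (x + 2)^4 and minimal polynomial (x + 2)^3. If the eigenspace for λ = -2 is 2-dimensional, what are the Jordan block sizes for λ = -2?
Block sizes for λ = -2: [3, 1]

Step 1 — from the characteristic polynomial, algebraic multiplicity of λ = -2 is 4. From dim ker(A − (-2)·I) = 2, there are exactly 2 Jordan blocks for λ = -2.
Step 2 — from the minimal polynomial, the factor (x + 2)^3 tells us the largest block for λ = -2 has size 3.
Step 3 — with total size 4, 2 blocks, and largest block 3, the block sizes (in nonincreasing order) are [3, 1].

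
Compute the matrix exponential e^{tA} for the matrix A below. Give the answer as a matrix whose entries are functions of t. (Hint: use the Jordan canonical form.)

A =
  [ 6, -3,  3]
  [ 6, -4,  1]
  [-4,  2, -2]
e^{tA} =
  [3*t^2 + 6*t + 1, -3*t, 9*t^2/2 + 3*t]
  [4*t^2 + 6*t, 1 - 4*t, 6*t^2 + t]
  [-2*t^2 - 4*t, 2*t, -3*t^2 - 2*t + 1]

Strategy: write A = P · J · P⁻¹ where J is a Jordan canonical form, so e^{tA} = P · e^{tJ} · P⁻¹, and e^{tJ} can be computed block-by-block.

A has Jordan form
J =
  [0, 1, 0]
  [0, 0, 1]
  [0, 0, 0]
(up to reordering of blocks).

Per-block formulas:
  For a 3×3 Jordan block J_3(0): exp(t · J_3(0)) = e^(0t)·(I + t·N + (t^2/2)·N^2), where N is the 3×3 nilpotent shift.

After assembling e^{tJ} and conjugating by P, we get:

e^{tA} =
  [3*t^2 + 6*t + 1, -3*t, 9*t^2/2 + 3*t]
  [4*t^2 + 6*t, 1 - 4*t, 6*t^2 + t]
  [-2*t^2 - 4*t, 2*t, -3*t^2 - 2*t + 1]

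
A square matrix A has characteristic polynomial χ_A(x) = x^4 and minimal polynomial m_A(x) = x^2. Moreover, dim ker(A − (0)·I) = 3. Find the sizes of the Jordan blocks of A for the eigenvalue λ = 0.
Block sizes for λ = 0: [2, 1, 1]

Step 1 — from the characteristic polynomial, algebraic multiplicity of λ = 0 is 4. From dim ker(A − (0)·I) = 3, there are exactly 3 Jordan blocks for λ = 0.
Step 2 — from the minimal polynomial, the factor (x − 0)^2 tells us the largest block for λ = 0 has size 2.
Step 3 — with total size 4, 3 blocks, and largest block 2, the block sizes (in nonincreasing order) are [2, 1, 1].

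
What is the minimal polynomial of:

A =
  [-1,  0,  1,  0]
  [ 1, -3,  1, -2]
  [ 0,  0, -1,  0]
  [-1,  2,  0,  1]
x^3 + 3*x^2 + 3*x + 1

The characteristic polynomial is χ_A(x) = (x + 1)^4, so the eigenvalues are known. The minimal polynomial is
  m_A(x) = Π_λ (x − λ)^{k_λ}
where k_λ is the size of the *largest* Jordan block for λ (equivalently, the smallest k with (A − λI)^k v = 0 for every generalised eigenvector v of λ).

  λ = -1: largest Jordan block has size 3, contributing (x + 1)^3

So m_A(x) = (x + 1)^3 = x^3 + 3*x^2 + 3*x + 1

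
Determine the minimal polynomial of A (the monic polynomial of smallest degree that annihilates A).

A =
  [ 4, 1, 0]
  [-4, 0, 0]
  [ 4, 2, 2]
x^2 - 4*x + 4

The characteristic polynomial is χ_A(x) = (x - 2)^3, so the eigenvalues are known. The minimal polynomial is
  m_A(x) = Π_λ (x − λ)^{k_λ}
where k_λ is the size of the *largest* Jordan block for λ (equivalently, the smallest k with (A − λI)^k v = 0 for every generalised eigenvector v of λ).

  λ = 2: largest Jordan block has size 2, contributing (x − 2)^2

So m_A(x) = (x - 2)^2 = x^2 - 4*x + 4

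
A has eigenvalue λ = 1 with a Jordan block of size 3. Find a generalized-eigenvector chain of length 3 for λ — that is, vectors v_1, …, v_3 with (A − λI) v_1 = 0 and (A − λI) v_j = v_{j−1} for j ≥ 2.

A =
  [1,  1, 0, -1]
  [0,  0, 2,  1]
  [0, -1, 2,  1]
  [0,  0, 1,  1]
A Jordan chain for λ = 1 of length 3:
v_1 = (-1, -1, 0, -1)ᵀ
v_2 = (1, -1, -1, 0)ᵀ
v_3 = (0, 1, 0, 0)ᵀ

Let N = A − (1)·I. We want v_3 with N^3 v_3 = 0 but N^2 v_3 ≠ 0; then v_{j-1} := N · v_j for j = 3, …, 2.

Pick v_3 = (0, 1, 0, 0)ᵀ.
Then v_2 = N · v_3 = (1, -1, -1, 0)ᵀ.
Then v_1 = N · v_2 = (-1, -1, 0, -1)ᵀ.

Sanity check: (A − (1)·I) v_1 = (0, 0, 0, 0)ᵀ = 0. ✓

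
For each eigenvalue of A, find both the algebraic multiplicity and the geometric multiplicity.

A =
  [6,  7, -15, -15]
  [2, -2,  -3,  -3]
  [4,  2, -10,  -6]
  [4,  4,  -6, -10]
λ = -4: alg = 4, geom = 2

Step 1 — factor the characteristic polynomial to read off the algebraic multiplicities:
  χ_A(x) = (x + 4)^4

Step 2 — compute geometric multiplicities via the rank-nullity identity g(λ) = n − rank(A − λI):
  rank(A − (-4)·I) = 2, so dim ker(A − (-4)·I) = n − 2 = 2

Summary:
  λ = -4: algebraic multiplicity = 4, geometric multiplicity = 2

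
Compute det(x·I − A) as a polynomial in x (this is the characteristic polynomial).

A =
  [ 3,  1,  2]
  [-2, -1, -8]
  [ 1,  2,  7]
x^3 - 9*x^2 + 27*x - 27

Expanding det(x·I − A) (e.g. by cofactor expansion or by noting that A is similar to its Jordan form J, which has the same characteristic polynomial as A) gives
  χ_A(x) = x^3 - 9*x^2 + 27*x - 27
which factors as (x - 3)^3. The eigenvalues (with algebraic multiplicities) are λ = 3 with multiplicity 3.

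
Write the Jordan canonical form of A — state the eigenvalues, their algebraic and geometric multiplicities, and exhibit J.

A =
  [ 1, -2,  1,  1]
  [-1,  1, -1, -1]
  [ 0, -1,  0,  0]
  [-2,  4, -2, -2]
J_3(0) ⊕ J_1(0)

The characteristic polynomial is
  det(x·I − A) = x^4

Eigenvalues and multiplicities (the geometric multiplicity of λ is n − rank(A − λI), which equals the number of Jordan blocks for λ):
  λ = 0: algebraic multiplicity = 4, geometric multiplicity = 2

Determining the block sizes for each eigenvalue:
  λ = 0: with am = 4 and gm = 2, the partition is not yet determined (e.g. several partitions of 4 into 2 parts exist). Let N = A − (0)·I. Computing rank(N^1) = 2, rank(N^2) = 1, rank(N^3) = 0; the number of blocks of size ≥ j is rank(N^{j−1}) − rank(N^j), giving [2, 1, 1]. So we have 1 block(s) of size 3, 1 block(s) of size 1 → block sizes [3, 1]

Assembling the blocks gives a Jordan form
J =
  [0, 1, 0, 0]
  [0, 0, 1, 0]
  [0, 0, 0, 0]
  [0, 0, 0, 0]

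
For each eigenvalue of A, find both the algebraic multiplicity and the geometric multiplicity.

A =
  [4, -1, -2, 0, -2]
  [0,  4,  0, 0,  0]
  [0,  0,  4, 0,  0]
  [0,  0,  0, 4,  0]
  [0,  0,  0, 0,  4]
λ = 4: alg = 5, geom = 4

Step 1 — factor the characteristic polynomial to read off the algebraic multiplicities:
  χ_A(x) = (x - 4)^5

Step 2 — compute geometric multiplicities via the rank-nullity identity g(λ) = n − rank(A − λI):
  rank(A − (4)·I) = 1, so dim ker(A − (4)·I) = n − 1 = 4

Summary:
  λ = 4: algebraic multiplicity = 5, geometric multiplicity = 4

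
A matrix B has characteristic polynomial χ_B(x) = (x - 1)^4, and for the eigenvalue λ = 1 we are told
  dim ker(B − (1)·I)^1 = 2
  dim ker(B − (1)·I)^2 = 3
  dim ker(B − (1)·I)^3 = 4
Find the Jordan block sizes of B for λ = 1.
Block sizes for λ = 1: [3, 1]

From the dimensions of kernels of powers, the number of Jordan blocks of size at least j is d_j − d_{j−1} where d_j = dim ker(N^j) (with d_0 = 0). Computing the differences gives [2, 1, 1].
The number of blocks of size exactly k is (#blocks of size ≥ k) − (#blocks of size ≥ k + 1), so the partition is: 1 block(s) of size 1, 1 block(s) of size 3.
In nonincreasing order the block sizes are [3, 1].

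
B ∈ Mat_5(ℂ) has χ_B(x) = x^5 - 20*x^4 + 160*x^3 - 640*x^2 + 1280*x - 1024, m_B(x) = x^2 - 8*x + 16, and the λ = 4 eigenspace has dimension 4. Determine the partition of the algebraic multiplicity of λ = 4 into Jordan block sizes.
Block sizes for λ = 4: [2, 1, 1, 1]

Step 1 — from the characteristic polynomial, algebraic multiplicity of λ = 4 is 5. From dim ker(B − (4)·I) = 4, there are exactly 4 Jordan blocks for λ = 4.
Step 2 — from the minimal polynomial, the factor (x − 4)^2 tells us the largest block for λ = 4 has size 2.
Step 3 — with total size 5, 4 blocks, and largest block 2, the block sizes (in nonincreasing order) are [2, 1, 1, 1].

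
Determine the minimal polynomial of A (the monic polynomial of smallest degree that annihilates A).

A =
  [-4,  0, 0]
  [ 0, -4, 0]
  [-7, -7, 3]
x^2 + x - 12

The characteristic polynomial is χ_A(x) = (x - 3)*(x + 4)^2, so the eigenvalues are known. The minimal polynomial is
  m_A(x) = Π_λ (x − λ)^{k_λ}
where k_λ is the size of the *largest* Jordan block for λ (equivalently, the smallest k with (A − λI)^k v = 0 for every generalised eigenvector v of λ).

  λ = -4: largest Jordan block has size 1, contributing (x + 4)
  λ = 3: largest Jordan block has size 1, contributing (x − 3)

So m_A(x) = (x - 3)*(x + 4) = x^2 + x - 12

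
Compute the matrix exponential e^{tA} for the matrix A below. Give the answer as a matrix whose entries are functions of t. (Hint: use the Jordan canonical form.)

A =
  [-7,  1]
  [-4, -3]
e^{tA} =
  [-2*t*exp(-5*t) + exp(-5*t), t*exp(-5*t)]
  [-4*t*exp(-5*t), 2*t*exp(-5*t) + exp(-5*t)]

Strategy: write A = P · J · P⁻¹ where J is a Jordan canonical form, so e^{tA} = P · e^{tJ} · P⁻¹, and e^{tJ} can be computed block-by-block.

A has Jordan form
J =
  [-5,  1]
  [ 0, -5]
(up to reordering of blocks).

Per-block formulas:
  For a 2×2 Jordan block J_2(-5): exp(t · J_2(-5)) = e^(-5t)·(I + t·N), where N is the 2×2 nilpotent shift.

After assembling e^{tJ} and conjugating by P, we get:

e^{tA} =
  [-2*t*exp(-5*t) + exp(-5*t), t*exp(-5*t)]
  [-4*t*exp(-5*t), 2*t*exp(-5*t) + exp(-5*t)]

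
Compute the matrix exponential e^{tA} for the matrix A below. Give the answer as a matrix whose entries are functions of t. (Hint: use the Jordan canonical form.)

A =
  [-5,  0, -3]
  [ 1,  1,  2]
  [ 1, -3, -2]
e^{tA} =
  [3*t^2*exp(-2*t) - 3*t*exp(-2*t) + exp(-2*t), 9*t^2*exp(-2*t)/2, 9*t^2*exp(-2*t)/2 - 3*t*exp(-2*t)]
  [t^2*exp(-2*t) + t*exp(-2*t), 3*t^2*exp(-2*t)/2 + 3*t*exp(-2*t) + exp(-2*t), 3*t^2*exp(-2*t)/2 + 2*t*exp(-2*t)]
  [-3*t^2*exp(-2*t) + t*exp(-2*t), -9*t^2*exp(-2*t)/2 - 3*t*exp(-2*t), -9*t^2*exp(-2*t)/2 + exp(-2*t)]

Strategy: write A = P · J · P⁻¹ where J is a Jordan canonical form, so e^{tA} = P · e^{tJ} · P⁻¹, and e^{tJ} can be computed block-by-block.

A has Jordan form
J =
  [-2,  1,  0]
  [ 0, -2,  1]
  [ 0,  0, -2]
(up to reordering of blocks).

Per-block formulas:
  For a 3×3 Jordan block J_3(-2): exp(t · J_3(-2)) = e^(-2t)·(I + t·N + (t^2/2)·N^2), where N is the 3×3 nilpotent shift.

After assembling e^{tJ} and conjugating by P, we get:

e^{tA} =
  [3*t^2*exp(-2*t) - 3*t*exp(-2*t) + exp(-2*t), 9*t^2*exp(-2*t)/2, 9*t^2*exp(-2*t)/2 - 3*t*exp(-2*t)]
  [t^2*exp(-2*t) + t*exp(-2*t), 3*t^2*exp(-2*t)/2 + 3*t*exp(-2*t) + exp(-2*t), 3*t^2*exp(-2*t)/2 + 2*t*exp(-2*t)]
  [-3*t^2*exp(-2*t) + t*exp(-2*t), -9*t^2*exp(-2*t)/2 - 3*t*exp(-2*t), -9*t^2*exp(-2*t)/2 + exp(-2*t)]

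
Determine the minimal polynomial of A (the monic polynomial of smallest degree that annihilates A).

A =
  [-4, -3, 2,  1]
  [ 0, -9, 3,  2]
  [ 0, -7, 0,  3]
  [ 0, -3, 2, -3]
x^3 + 12*x^2 + 48*x + 64

The characteristic polynomial is χ_A(x) = (x + 4)^4, so the eigenvalues are known. The minimal polynomial is
  m_A(x) = Π_λ (x − λ)^{k_λ}
where k_λ is the size of the *largest* Jordan block for λ (equivalently, the smallest k with (A − λI)^k v = 0 for every generalised eigenvector v of λ).

  λ = -4: largest Jordan block has size 3, contributing (x + 4)^3

So m_A(x) = (x + 4)^3 = x^3 + 12*x^2 + 48*x + 64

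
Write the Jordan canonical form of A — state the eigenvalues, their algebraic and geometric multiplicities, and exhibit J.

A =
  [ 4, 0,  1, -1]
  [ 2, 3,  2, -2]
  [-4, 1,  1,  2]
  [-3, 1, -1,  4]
J_2(3) ⊕ J_2(3)

The characteristic polynomial is
  det(x·I − A) = x^4 - 12*x^3 + 54*x^2 - 108*x + 81 = (x - 3)^4

Eigenvalues and multiplicities (the geometric multiplicity of λ is n − rank(A − λI), which equals the number of Jordan blocks for λ):
  λ = 3: algebraic multiplicity = 4, geometric multiplicity = 2

Determining the block sizes for each eigenvalue:
  λ = 3: with am = 4 and gm = 2, the partition is not yet determined (e.g. several partitions of 4 into 2 parts exist). Let N = A − (3)·I. Computing rank(N^1) = 2, rank(N^2) = 0; the number of blocks of size ≥ j is rank(N^{j−1}) − rank(N^j), giving [2, 2]. So we have 2 block(s) of size 2 → block sizes [2, 2]

Assembling the blocks gives a Jordan form
J =
  [3, 1, 0, 0]
  [0, 3, 0, 0]
  [0, 0, 3, 1]
  [0, 0, 0, 3]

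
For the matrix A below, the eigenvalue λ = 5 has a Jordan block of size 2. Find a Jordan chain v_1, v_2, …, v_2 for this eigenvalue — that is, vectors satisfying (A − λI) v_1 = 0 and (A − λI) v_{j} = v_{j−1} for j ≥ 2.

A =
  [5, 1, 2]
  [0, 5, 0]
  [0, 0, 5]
A Jordan chain for λ = 5 of length 2:
v_1 = (1, 0, 0)ᵀ
v_2 = (0, 1, 0)ᵀ

Let N = A − (5)·I. We want v_2 with N^2 v_2 = 0 but N^1 v_2 ≠ 0; then v_{j-1} := N · v_j for j = 2, …, 2.

Pick v_2 = (0, 1, 0)ᵀ.
Then v_1 = N · v_2 = (1, 0, 0)ᵀ.

Sanity check: (A − (5)·I) v_1 = (0, 0, 0)ᵀ = 0. ✓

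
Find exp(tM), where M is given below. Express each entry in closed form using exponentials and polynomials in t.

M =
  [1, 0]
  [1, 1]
e^{tM} =
  [exp(t), 0]
  [t*exp(t), exp(t)]

Strategy: write M = P · J · P⁻¹ where J is a Jordan canonical form, so e^{tM} = P · e^{tJ} · P⁻¹, and e^{tJ} can be computed block-by-block.

M has Jordan form
J =
  [1, 1]
  [0, 1]
(up to reordering of blocks).

Per-block formulas:
  For a 2×2 Jordan block J_2(1): exp(t · J_2(1)) = e^(1t)·(I + t·N), where N is the 2×2 nilpotent shift.

After assembling e^{tJ} and conjugating by P, we get:

e^{tM} =
  [exp(t), 0]
  [t*exp(t), exp(t)]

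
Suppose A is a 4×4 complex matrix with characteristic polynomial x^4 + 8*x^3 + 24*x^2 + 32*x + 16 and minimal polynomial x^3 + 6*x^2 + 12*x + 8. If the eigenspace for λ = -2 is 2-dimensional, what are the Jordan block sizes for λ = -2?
Block sizes for λ = -2: [3, 1]

Step 1 — from the characteristic polynomial, algebraic multiplicity of λ = -2 is 4. From dim ker(A − (-2)·I) = 2, there are exactly 2 Jordan blocks for λ = -2.
Step 2 — from the minimal polynomial, the factor (x + 2)^3 tells us the largest block for λ = -2 has size 3.
Step 3 — with total size 4, 2 blocks, and largest block 3, the block sizes (in nonincreasing order) are [3, 1].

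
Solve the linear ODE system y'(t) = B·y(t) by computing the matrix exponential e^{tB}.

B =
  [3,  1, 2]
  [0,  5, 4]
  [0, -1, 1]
e^{tB} =
  [exp(3*t), t*exp(3*t), 2*t*exp(3*t)]
  [0, 2*t*exp(3*t) + exp(3*t), 4*t*exp(3*t)]
  [0, -t*exp(3*t), -2*t*exp(3*t) + exp(3*t)]

Strategy: write B = P · J · P⁻¹ where J is a Jordan canonical form, so e^{tB} = P · e^{tJ} · P⁻¹, and e^{tJ} can be computed block-by-block.

B has Jordan form
J =
  [3, 1, 0]
  [0, 3, 0]
  [0, 0, 3]
(up to reordering of blocks).

Per-block formulas:
  For a 1×1 block at λ = 3: exp(t · [3]) = [e^(3t)].
  For a 2×2 Jordan block J_2(3): exp(t · J_2(3)) = e^(3t)·(I + t·N), where N is the 2×2 nilpotent shift.

After assembling e^{tJ} and conjugating by P, we get:

e^{tB} =
  [exp(3*t), t*exp(3*t), 2*t*exp(3*t)]
  [0, 2*t*exp(3*t) + exp(3*t), 4*t*exp(3*t)]
  [0, -t*exp(3*t), -2*t*exp(3*t) + exp(3*t)]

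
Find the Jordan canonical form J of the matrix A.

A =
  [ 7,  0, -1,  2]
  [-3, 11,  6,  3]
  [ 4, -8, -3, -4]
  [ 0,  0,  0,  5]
J_3(5) ⊕ J_1(5)

The characteristic polynomial is
  det(x·I − A) = x^4 - 20*x^3 + 150*x^2 - 500*x + 625 = (x - 5)^4

Eigenvalues and multiplicities (the geometric multiplicity of λ is n − rank(A − λI), which equals the number of Jordan blocks for λ):
  λ = 5: algebraic multiplicity = 4, geometric multiplicity = 2

Determining the block sizes for each eigenvalue:
  λ = 5: with am = 4 and gm = 2, the partition is not yet determined (e.g. several partitions of 4 into 2 parts exist). Let N = A − (5)·I. Computing rank(N^1) = 2, rank(N^2) = 1, rank(N^3) = 0; the number of blocks of size ≥ j is rank(N^{j−1}) − rank(N^j), giving [2, 1, 1]. So we have 1 block(s) of size 3, 1 block(s) of size 1 → block sizes [3, 1]

Assembling the blocks gives a Jordan form
J =
  [5, 1, 0, 0]
  [0, 5, 1, 0]
  [0, 0, 5, 0]
  [0, 0, 0, 5]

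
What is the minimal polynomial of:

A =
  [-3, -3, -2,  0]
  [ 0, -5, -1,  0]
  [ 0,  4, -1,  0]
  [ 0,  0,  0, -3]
x^3 + 9*x^2 + 27*x + 27

The characteristic polynomial is χ_A(x) = (x + 3)^4, so the eigenvalues are known. The minimal polynomial is
  m_A(x) = Π_λ (x − λ)^{k_λ}
where k_λ is the size of the *largest* Jordan block for λ (equivalently, the smallest k with (A − λI)^k v = 0 for every generalised eigenvector v of λ).

  λ = -3: largest Jordan block has size 3, contributing (x + 3)^3

So m_A(x) = (x + 3)^3 = x^3 + 9*x^2 + 27*x + 27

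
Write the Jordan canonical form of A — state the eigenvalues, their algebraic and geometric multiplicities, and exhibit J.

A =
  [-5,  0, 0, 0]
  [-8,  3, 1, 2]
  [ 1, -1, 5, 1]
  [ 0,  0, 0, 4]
J_1(-5) ⊕ J_3(4)

The characteristic polynomial is
  det(x·I − A) = x^4 - 7*x^3 - 12*x^2 + 176*x - 320 = (x - 4)^3*(x + 5)

Eigenvalues and multiplicities (the geometric multiplicity of λ is n − rank(A − λI), which equals the number of Jordan blocks for λ):
  λ = -5: algebraic multiplicity = 1, geometric multiplicity = 1
  λ = 4: algebraic multiplicity = 3, geometric multiplicity = 1

Determining the block sizes for each eigenvalue:
  λ = -5: one block (gm = 1), so the single block has size am = 1 → block sizes [1]
  λ = 4: one block (gm = 1), so the single block has size am = 3 → block sizes [3]

Assembling the blocks gives a Jordan form
J =
  [-5, 0, 0, 0]
  [ 0, 4, 1, 0]
  [ 0, 0, 4, 1]
  [ 0, 0, 0, 4]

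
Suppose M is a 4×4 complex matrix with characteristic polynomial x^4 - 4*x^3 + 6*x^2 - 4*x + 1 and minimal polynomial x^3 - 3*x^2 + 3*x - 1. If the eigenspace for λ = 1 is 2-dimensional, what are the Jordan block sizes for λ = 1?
Block sizes for λ = 1: [3, 1]

Step 1 — from the characteristic polynomial, algebraic multiplicity of λ = 1 is 4. From dim ker(M − (1)·I) = 2, there are exactly 2 Jordan blocks for λ = 1.
Step 2 — from the minimal polynomial, the factor (x − 1)^3 tells us the largest block for λ = 1 has size 3.
Step 3 — with total size 4, 2 blocks, and largest block 3, the block sizes (in nonincreasing order) are [3, 1].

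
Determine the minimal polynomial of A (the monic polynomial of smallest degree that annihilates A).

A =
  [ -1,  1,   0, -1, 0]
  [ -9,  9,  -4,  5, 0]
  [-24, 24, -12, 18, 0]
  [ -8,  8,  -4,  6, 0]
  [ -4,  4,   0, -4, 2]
x^3 - 2*x^2

The characteristic polynomial is χ_A(x) = x^3*(x - 2)^2, so the eigenvalues are known. The minimal polynomial is
  m_A(x) = Π_λ (x − λ)^{k_λ}
where k_λ is the size of the *largest* Jordan block for λ (equivalently, the smallest k with (A − λI)^k v = 0 for every generalised eigenvector v of λ).

  λ = 0: largest Jordan block has size 2, contributing (x − 0)^2
  λ = 2: largest Jordan block has size 1, contributing (x − 2)

So m_A(x) = x^2*(x - 2) = x^3 - 2*x^2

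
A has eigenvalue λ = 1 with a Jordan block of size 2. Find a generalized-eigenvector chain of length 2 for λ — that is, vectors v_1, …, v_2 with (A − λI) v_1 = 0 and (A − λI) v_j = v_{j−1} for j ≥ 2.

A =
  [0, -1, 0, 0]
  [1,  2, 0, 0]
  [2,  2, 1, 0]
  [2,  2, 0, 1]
A Jordan chain for λ = 1 of length 2:
v_1 = (-1, 1, 2, 2)ᵀ
v_2 = (1, 0, 0, 0)ᵀ

Let N = A − (1)·I. We want v_2 with N^2 v_2 = 0 but N^1 v_2 ≠ 0; then v_{j-1} := N · v_j for j = 2, …, 2.

Pick v_2 = (1, 0, 0, 0)ᵀ.
Then v_1 = N · v_2 = (-1, 1, 2, 2)ᵀ.

Sanity check: (A − (1)·I) v_1 = (0, 0, 0, 0)ᵀ = 0. ✓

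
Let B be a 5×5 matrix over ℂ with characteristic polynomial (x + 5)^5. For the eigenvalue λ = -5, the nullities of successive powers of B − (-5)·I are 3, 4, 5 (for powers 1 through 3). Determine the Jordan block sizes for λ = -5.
Block sizes for λ = -5: [3, 1, 1]

From the dimensions of kernels of powers, the number of Jordan blocks of size at least j is d_j − d_{j−1} where d_j = dim ker(N^j) (with d_0 = 0). Computing the differences gives [3, 1, 1].
The number of blocks of size exactly k is (#blocks of size ≥ k) − (#blocks of size ≥ k + 1), so the partition is: 2 block(s) of size 1, 1 block(s) of size 3.
In nonincreasing order the block sizes are [3, 1, 1].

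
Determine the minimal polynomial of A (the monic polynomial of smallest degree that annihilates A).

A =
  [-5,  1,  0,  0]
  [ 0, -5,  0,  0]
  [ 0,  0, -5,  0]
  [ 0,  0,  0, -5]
x^2 + 10*x + 25

The characteristic polynomial is χ_A(x) = (x + 5)^4, so the eigenvalues are known. The minimal polynomial is
  m_A(x) = Π_λ (x − λ)^{k_λ}
where k_λ is the size of the *largest* Jordan block for λ (equivalently, the smallest k with (A − λI)^k v = 0 for every generalised eigenvector v of λ).

  λ = -5: largest Jordan block has size 2, contributing (x + 5)^2

So m_A(x) = (x + 5)^2 = x^2 + 10*x + 25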